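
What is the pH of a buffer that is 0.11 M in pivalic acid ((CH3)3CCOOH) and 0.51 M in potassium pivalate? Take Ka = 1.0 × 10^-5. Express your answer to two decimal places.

pH = 5.67

pKa = −log(1.0 × 10^-5) = 5.000
pH = pKa + log([A⁻]/[HA]) = 5.000 + log(0.51/0.11)
pH = 5.000 + (+0.666) = 5.67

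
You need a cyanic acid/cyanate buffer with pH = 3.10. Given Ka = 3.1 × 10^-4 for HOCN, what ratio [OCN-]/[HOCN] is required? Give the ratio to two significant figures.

ratio = 0.39

pKa = -log(3.1 × 10^-4) = 3.509
pH = pKa + log(r) ⇒ log(r) = 3.10 − 3.509 = -0.409
r = [OCN-]/[HOCN] = 10^(-0.409) = 0.39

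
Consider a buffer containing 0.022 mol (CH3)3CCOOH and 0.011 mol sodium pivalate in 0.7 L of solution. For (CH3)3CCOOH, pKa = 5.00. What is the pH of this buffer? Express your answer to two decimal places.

pH = pKa + log([A⁻]/[HA]) = 5.00 + log(0.011/0.022)
pH = 5.00 + (-0.301) = 4.70

pH = 4.70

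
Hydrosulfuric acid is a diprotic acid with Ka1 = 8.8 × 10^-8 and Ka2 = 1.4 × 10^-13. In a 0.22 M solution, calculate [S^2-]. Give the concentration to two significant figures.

1.4 × 10^-13 M

First ionization gives [H+] ≈ [HS-] = 1.39 × 10^-4 M.
Second step: Ka2 = [H+][S^2-]/[HS-] ≈ [S^2-] (since [H+] ≈ [HS-]).
So [S^2-] ≈ Ka2.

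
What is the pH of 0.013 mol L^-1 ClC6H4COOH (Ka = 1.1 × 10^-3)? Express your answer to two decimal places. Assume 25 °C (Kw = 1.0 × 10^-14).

ClC6H4COOH ⇌ ClC6H4COO- + H+
From the ICE table, Ka = x²/(0.013 − x) = 1.1 × 10^-3.
The 5% rule fails; solving x² + Ka·x − Ka·C₀ = 0 exactly:
x = [−0.0011 + √(0.0011² + 5.72e-05)]/2 = 3.27 × 10^-3 M
pH = −log[H+] = −log(3.27 × 10^-3) = 2.49

pH = 2.49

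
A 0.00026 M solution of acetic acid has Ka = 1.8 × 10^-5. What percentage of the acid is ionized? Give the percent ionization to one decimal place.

CH3COOH ⇌ CH3COO- + H+; let x = [H+] at equilibrium.
Solve x² + 1.8e-05x − 4.68e-09 = 0 → x = 6.00 × 10^-5 M
Fraction ionized = 6.00 × 10^-5 / 0.00026 = 0.2308 → 23.1%

23.1%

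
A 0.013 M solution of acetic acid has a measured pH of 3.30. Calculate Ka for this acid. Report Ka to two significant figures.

Ka = 2.0 × 10^-5

[H+] = 10^(-3.30) = 5.01 × 10^-4 M
At equilibrium [HA] = 0.013 − 5.01 × 10^-4 = 1.25 × 10^-2 M
Ka = [H+][A-]/[HA] = (5.01 × 10^-4)² / 1.25 × 10^-2 = 2.0 × 10^-5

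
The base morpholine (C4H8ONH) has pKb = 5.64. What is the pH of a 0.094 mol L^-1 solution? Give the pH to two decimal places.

pH = 10.67

C4H8ONH + H2O ⇌ C4H8ONH2+ + OH-
Kb = 10^(−5.64) = 2.29 × 10^-6
From the ICE table, Kb = [OH-]²/(0.094 − [OH-]) = 2.29 × 10^-6.
Since Kb ≪ C₀, [OH-] ≈ √(Kb·C₀) = 4.64 × 10^-4 M.
Check: 0.49% ionized — well under 5%, approximation valid.
pOH = 3.33, so pH = 14.00 − pOH = 10.67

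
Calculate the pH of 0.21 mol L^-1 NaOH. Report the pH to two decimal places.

pH = 13.32

NaOH is a strong base; [OH-] = 0.21 M.
pOH = -log(0.21) = 0.68
pH = 14.00 - 0.68 = 13.32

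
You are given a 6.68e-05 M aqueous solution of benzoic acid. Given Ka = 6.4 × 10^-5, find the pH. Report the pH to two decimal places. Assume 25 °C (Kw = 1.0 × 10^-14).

C6H5COOH ⇌ C6H5COO- + H+
From the ICE table, Ka = x²/(6.68e-05 − x) = 6.4 × 10^-5.
x is not negligible relative to C₀; solve x² + 6.4e-05·x − 4.28e-09 = 0.
x = (−Ka + √(Ka² + 4·Ka·C₀))/2 = 4.08 × 10^-5 M
pH = −log[H+] = −log(4.08 × 10^-5) = 4.39

pH = 4.39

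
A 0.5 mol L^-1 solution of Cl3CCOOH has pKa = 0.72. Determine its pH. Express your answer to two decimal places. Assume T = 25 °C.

Cl3CCOOH ⇌ Cl3CCOO- + H+
Ka = 10^(−0.72) = 1.91 × 10^-1
Ka = x²/(0.5 − x) = 1.91 × 10^-1
Here C₀/Ka ≈ 2.62, so the small-x approximation fails. Use the quadratic:
x = (−Ka + √(Ka² + 4·Ka·C₀))/2 = 2.28 × 10^-1 M
pH = −log(2.28 × 10^-1) = 0.64

pH = 0.64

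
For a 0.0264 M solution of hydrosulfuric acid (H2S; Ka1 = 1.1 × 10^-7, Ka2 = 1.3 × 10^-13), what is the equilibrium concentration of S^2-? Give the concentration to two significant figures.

1.3 × 10^-13 M

First ionization gives [H+] ≈ [HS-] = 5.39 × 10^-5 M.
Second step: Ka2 = [H+][S^2-]/[HS-] ≈ [S^2-] (since [H+] ≈ [HS-]).
So [S^2-] ≈ Ka2.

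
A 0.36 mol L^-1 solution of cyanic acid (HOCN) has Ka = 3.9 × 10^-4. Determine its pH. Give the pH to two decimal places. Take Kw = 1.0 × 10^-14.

HOCN ⇌ OCN- + H+
Let x = [H+] at equilibrium. Ka = x²/(0.36 − x).
Neglecting x in the denominator: x = √(3.9 × 10^-4 × 0.36) = 1.18 × 10^-2 M
pH = −log(1.18 × 10^-2) = 1.93

pH = 1.93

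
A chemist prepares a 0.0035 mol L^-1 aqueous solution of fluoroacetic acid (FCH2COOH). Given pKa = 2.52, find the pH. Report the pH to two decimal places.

FCH2COOH ⇌ FCH2COO- + H+
Ka = 10^(−2.52) = 3.02 × 10^-3
Ka = [H+]²/(0.0035 − [H+]) = 3.02 × 10^-3
[H+] is not negligible relative to C₀; solve [H+]² + 0.00302·[H+] − 1.06e-05 = 0.
[H+] = [−0.00302 + √(0.00302² + 4.23e-05)]/2 = 2.07 × 10^-3 M
pH = −log(2.07 × 10^-3) = 2.68

pH = 2.68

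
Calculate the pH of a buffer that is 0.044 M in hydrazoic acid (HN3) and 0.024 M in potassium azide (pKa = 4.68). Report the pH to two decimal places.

pH = 4.42

Using pH = pKa + log([base]/[acid]) with [base]/[acid] = 0.024/0.044:
pH = 4.68 + (-0.263) = 4.42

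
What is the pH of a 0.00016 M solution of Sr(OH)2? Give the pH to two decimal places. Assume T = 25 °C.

pH = 10.51

Sr(OH)2 is a strong base (each formula unit releases 2 OH-); [OH-] = 0.00032 M.
pOH = -log(0.00032) = 3.49
pH = 14.00 - 3.49 = 10.51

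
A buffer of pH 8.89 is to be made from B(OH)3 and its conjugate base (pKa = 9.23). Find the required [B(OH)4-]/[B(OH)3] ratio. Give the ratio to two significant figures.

pH = pKa + log(r) ⇒ log(r) = 8.89 − 9.23 = -0.34
r = [B(OH)4-]/[B(OH)3] = 10^(-0.34) = 0.457

ratio = 0.46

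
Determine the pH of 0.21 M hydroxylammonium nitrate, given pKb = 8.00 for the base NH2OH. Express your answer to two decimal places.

pH = 3.34

NH3OH+ is the conjugate acid of the weak base NH2OH.
Kb = 10^(−8.00) = 1.00 × 10^-8
Ka = Kw/Kb = 1.0×10^-14 / 1.00 × 10^-8 = 1.00 × 10^-6
Let x = [H+] at equilibrium. Ka = x²/(0.21 − x).
Neglecting x in the denominator: x = √(1.00 × 10^-6 × 0.21) = 4.58 × 10^-4 M
pH = −log[H+] = −log(4.58 × 10^-4) = 3.34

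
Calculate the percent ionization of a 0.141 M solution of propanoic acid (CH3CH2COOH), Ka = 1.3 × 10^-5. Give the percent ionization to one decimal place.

1.0%

CH3CH2COOH ⇌ CH3CH2COO- + H+; let x = [H+] at equilibrium.
x ≈ √(Ka·C₀) = √(1.3 × 10^-5 × 0.141) = 1.35 × 10^-3 M
Fraction ionized = 1.35 × 10^-3 / 0.141 = 0.0096 → 1.0%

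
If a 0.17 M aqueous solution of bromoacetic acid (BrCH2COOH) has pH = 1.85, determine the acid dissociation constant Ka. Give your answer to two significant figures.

[H+] = 10^(-1.85) = 1.41 × 10^-2 M
At equilibrium [HA] = 0.17 − 1.41 × 10^-2 = 1.56 × 10^-1 M
Ka = [H+][A-]/[HA] = (1.41 × 10^-2)² / 1.56 × 10^-1 = 1.3 × 10^-3

Ka = 1.3 × 10^-3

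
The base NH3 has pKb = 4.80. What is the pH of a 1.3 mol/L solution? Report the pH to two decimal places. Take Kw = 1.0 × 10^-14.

NH3 + H2O ⇌ NH4+ + OH-
Kb = 10^(−4.80) = 1.58 × 10^-5
From the ICE table, Kb = [OH-]²/(1.3 − [OH-]) = 1.58 × 10^-5.
Since Kb ≪ C₀, [OH-] ≈ √(Kb·C₀) = 4.53 × 10^-3 M.
Check: 0.35% ionized — well under 5%, approximation valid.
pOH = −log(4.53 × 10^-3) = 2.34; pH = 14.00 − 2.34 = 11.66

pH = 11.66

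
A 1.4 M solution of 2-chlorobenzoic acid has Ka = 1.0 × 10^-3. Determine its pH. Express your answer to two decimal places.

pH = 1.43

ClC6H4COOH ⇌ ClC6H4COO- + H+
Ka = [H+]²/(1.4 − [H+]) = 1.0 × 10^-3
Since Ka ≪ C₀, [H+] ≈ √(Ka·C₀) = 3.74 × 10^-2 M.
Check: 2.7% ionized — well under 5%, approximation valid.
pH = −log(3.74 × 10^-2) = 1.43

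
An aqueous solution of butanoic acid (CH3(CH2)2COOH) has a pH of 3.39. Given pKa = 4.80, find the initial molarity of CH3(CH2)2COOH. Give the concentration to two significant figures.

C₀ = 1.1 × 10^-2 M

[H+] = 10^(-3.39) = 4.07 × 10^-4 M = x
Ka = 10^(−4.80) = 1.58 × 10^-5
Ka = x²/(C₀ − x) ⇒ C₀ = x + x²/Ka
C₀ = 4.07 × 10^-4 + (4.07 × 10^-4)²/(1.58 × 10^-5) = 1.09 × 10^-2 M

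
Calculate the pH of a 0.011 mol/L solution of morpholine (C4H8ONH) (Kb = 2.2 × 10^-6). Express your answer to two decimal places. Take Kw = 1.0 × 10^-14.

pH = 10.19

C4H8ONH + H2O ⇌ C4H8ONH2+ + OH-
Kb = [OH-]²/(0.011 − [OH-]) = 2.2 × 10^-6
Assume [OH-] ≪ 0.011: [OH-] ≈ √(2.2 × 10^-6 × 0.011) = 1.56 × 10^-4 M
pOH = −log(1.56 × 10^-4) = 3.81; pH = 14.00 − 3.81 = 10.19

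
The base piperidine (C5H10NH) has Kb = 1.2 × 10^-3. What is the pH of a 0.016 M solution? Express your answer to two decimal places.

C5H10NH + H2O ⇌ C5H10NH2+ + OH-
From the ICE table, Kb = [OH-]²/(0.016 − [OH-]) = 1.2 × 10^-3.
The 5% rule fails; solving [OH-]² + Kb·[OH-] − Kb·C₀ = 0 exactly:
[OH-] = [−0.0012 + √(0.0012² + 7.68e-05)]/2 = 3.82 × 10^-3 M
pOH = 2.42, so pH = 14.00 − pOH = 11.58

pH = 11.58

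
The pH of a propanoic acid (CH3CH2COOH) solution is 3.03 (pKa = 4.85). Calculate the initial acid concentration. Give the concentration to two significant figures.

C₀ = 6.3 × 10^-2 M

[H+] = 10^(-3.03) = 9.33 × 10^-4 M = x
Ka = 10^(−4.85) = 1.41 × 10^-5
Ka = x²/(C₀ − x) ⇒ C₀ = x + x²/Ka
C₀ = 9.33 × 10^-4 + (9.33 × 10^-4)²/(1.41 × 10^-5) = 6.27 × 10^-2 M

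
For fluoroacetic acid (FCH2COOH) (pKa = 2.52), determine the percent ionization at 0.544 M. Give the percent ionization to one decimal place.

7.2%

FCH2COOH ⇌ FCH2COO- + H+; let x = [H+] at equilibrium.
Ka = 10^(−2.52) = 3.02 × 10^-3
Solve x² + 0.00302x − 0.00164 = 0 → x = 3.91 × 10^-2 M
% ionization = x/C₀ × 100% = 3.91 × 10^-2/0.544 × 100% = 7.2%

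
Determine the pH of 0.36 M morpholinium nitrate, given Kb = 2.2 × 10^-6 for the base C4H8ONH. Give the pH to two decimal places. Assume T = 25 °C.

pH = 4.39

C4H8ONH2+ is the conjugate acid of the weak base C4H8ONH.
Ka = Kw/Kb = 1.0×10^-14 / 2.2 × 10^-6 = 4.55 × 10^-9
From the ICE table, Ka = [H+]²/(0.36 − [H+]) = 4.55 × 10^-9.
Assume [H+] ≪ 0.36: [H+] ≈ √(4.55 × 10^-9 × 0.36) = 4.05 × 10^-5 M
Check: 0.011% ionized — well under 5%, approximation valid.
pH = −log[H+] = −log(4.05 × 10^-5) = 4.39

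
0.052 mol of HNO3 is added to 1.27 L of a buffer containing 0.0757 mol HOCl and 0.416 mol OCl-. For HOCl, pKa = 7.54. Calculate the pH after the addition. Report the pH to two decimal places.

After neutralization: n(HOCl) = 0.128 mol, n(OCl-) = 0.364 mol.
Henderson–Hasselbalch with mole ratio 0.364/0.128: pH = 7.54 + (+0.454)

pH = 7.99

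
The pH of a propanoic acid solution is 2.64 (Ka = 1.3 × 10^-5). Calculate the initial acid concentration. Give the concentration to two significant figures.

C₀ = 4.1 × 10^-1 M

[H+] = 10^(-2.64) = 2.29 × 10^-3 M = x
Ka = x²/(C₀ − x) ⇒ C₀ = x + x²/Ka
C₀ = 2.29 × 10^-3 + (2.29 × 10^-3)²/(1.3 × 10^-5) = 4.06 × 10^-1 M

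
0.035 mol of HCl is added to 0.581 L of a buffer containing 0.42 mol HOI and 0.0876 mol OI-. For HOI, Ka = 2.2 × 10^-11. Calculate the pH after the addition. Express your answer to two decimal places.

pH = 9.72

After neutralization: n(HOI) = 0.455 mol, n(OI-) = 0.0526 mol.
pKa = −log(2.2 × 10^-11) = 10.658
pH = pKa + log([A⁻]/[HA]) = 10.658 + log(0.0526/0.455) = 10.658 -0.937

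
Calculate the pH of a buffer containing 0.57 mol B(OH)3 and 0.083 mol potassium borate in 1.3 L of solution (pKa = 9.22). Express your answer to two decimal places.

pH = 8.38

Using pH = pKa + log([base]/[acid]) with [base]/[acid] = 0.083/0.57:
pH = 9.22 + (-0.837) = 8.38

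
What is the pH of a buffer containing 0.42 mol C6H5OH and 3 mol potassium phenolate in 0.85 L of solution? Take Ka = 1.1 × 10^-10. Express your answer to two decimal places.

pH = 10.81

pKa = −log(1.1 × 10^-10) = 9.959
pH = pKa + log([A⁻]/[HA]) = 9.959 + log(3/0.42)
pH = 9.959 + (+0.854) = 10.81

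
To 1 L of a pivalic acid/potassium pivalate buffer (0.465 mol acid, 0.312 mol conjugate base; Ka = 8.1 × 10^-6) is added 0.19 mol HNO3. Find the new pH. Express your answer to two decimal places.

Added H+ converts (CH3)3CCOO- to (CH3)3CCOOH: (CH3)3CCOOH → 0.655 mol, (CH3)3CCOO- → 0.122 mol.
pKa = −log(8.1 × 10^-6) = 5.092
pH = pKa + log(n_(CH3)3CCOO-/n_(CH3)3CCOOH) = 5.092 + log(0.122/0.655) = 5.092 + (-0.730)

pH = 4.36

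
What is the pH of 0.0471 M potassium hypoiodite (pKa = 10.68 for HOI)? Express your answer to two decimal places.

pH = 11.65

OI- is the conjugate base of the weak acid HOI.
Ka = 10^(−10.68) = 2.09 × 10^-11
Kb = Kw/Ka = 1.0×10^-14 / 2.09 × 10^-11 = 4.78 × 10^-4
Kb = [OH-]²/(0.0471 − [OH-]) = 4.78 × 10^-4
The 5% rule fails; solving [OH-]² + Kb·[OH-] − Kb·C₀ = 0 exactly:
[OH-] = [−0.000478 + √(0.000478² + 9.01e-05)]/2 = 4.51 × 10^-3 M
pOH = −log(4.51 × 10^-3) = 2.35; pH = 14.00 − 2.35 = 11.65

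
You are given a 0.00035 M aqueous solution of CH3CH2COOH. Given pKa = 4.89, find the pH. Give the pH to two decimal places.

CH3CH2COOH ⇌ CH3CH2COO- + H+
Ka = 10^(−4.89) = 1.29 × 10^-5
Ka = [H+]²/(0.00035 − [H+]) = 1.29 × 10^-5
Here C₀/Ka ≈ 27.1, so the small-[H+] approximation fails. Use the quadratic:
[H+] = [−1.29e-05 + √(1.29e-05² + 1.81e-08)]/2 = 6.11 × 10^-5 M
pH = −log(6.11 × 10^-5) = 4.21

pH = 4.21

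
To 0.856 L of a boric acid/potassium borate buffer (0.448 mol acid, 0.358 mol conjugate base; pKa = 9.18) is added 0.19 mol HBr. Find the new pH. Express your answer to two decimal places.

After neutralization: n(B(OH)3) = 0.638 mol, n(B(OH)4-) = 0.168 mol.
pH = pKa + log([A⁻]/[HA]) = 9.18 + log(0.168/0.638) = 9.18 -0.580

pH = 8.60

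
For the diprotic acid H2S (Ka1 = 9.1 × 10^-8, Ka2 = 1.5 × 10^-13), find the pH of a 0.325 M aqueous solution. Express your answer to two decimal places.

Ka1 ≫ Ka2, so treat the first dissociation as the only significant source of H+.
Ka1 = x²/(0.325 − x) = 9.1 × 10^-8
x ≈ √(9.1 × 10^-8 × 0.325) = 1.72 × 10^-4 M
pH = −log(1.72 × 10^-4) = 3.76

pH = 3.76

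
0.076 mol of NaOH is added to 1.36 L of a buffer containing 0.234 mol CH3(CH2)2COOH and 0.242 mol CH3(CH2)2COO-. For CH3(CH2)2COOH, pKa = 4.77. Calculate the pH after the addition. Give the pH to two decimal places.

After neutralization: n(CH3(CH2)2COOH) = 0.158 mol, n(CH3(CH2)2COO-) = 0.318 mol.
pH = pKa + log([A⁻]/[HA]) = 4.77 + log(0.318/0.158) = 4.77 +0.304

pH = 5.07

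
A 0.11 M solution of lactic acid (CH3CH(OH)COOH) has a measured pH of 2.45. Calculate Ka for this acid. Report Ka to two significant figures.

[H+] = 10^(-2.45) = 3.55 × 10^-3 M
At equilibrium [HA] = 0.11 − 3.55 × 10^-3 = 1.06 × 10^-1 M
Ka = [H+][A-]/[HA] = (3.55 × 10^-3)² / 1.06 × 10^-1 = 1.2 × 10^-4

Ka = 1.2 × 10^-4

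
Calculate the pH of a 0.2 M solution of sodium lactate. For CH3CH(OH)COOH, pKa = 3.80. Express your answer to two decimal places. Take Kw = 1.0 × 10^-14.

CH3CH(OH)COO- is the conjugate base of the weak acid CH3CH(OH)COOH.
Ka = 10^(−3.80) = 1.58 × 10^-4
Kb = Kw/Ka = 1.0×10^-14 / 1.58 × 10^-4 = 6.33 × 10^-11
Kb = x²/(0.2 − x) = 6.33 × 10^-11
Neglecting x in the denominator: x = √(6.33 × 10^-11 × 0.2) = 3.56 × 10^-6 M
pOH = 5.45, so pH = 14.00 − pOH = 8.55

pH = 8.55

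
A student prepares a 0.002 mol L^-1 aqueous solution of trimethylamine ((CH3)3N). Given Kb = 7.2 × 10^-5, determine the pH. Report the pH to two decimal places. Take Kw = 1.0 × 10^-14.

pH = 10.54

(CH3)3N + H2O ⇌ (CH3)3NH+ + OH-
From the ICE table, Kb = x²/(0.002 − x) = 7.2 × 10^-5.
Here C₀/Kb ≈ 27.8, so the small-x approximation fails. Use the quadratic:
x = (−Kb + √(Kb² + 4·Kb·C₀))/2 = 3.45 × 10^-4 M
pOH = −log(3.45 × 10^-4) = 3.46; pH = 14.00 − 3.46 = 10.54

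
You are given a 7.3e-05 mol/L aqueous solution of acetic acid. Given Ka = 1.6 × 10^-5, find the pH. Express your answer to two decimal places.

CH3COOH ⇌ CH3COO- + H+
Ka = [H+]²/(7.3e-05 − [H+]) = 1.6 × 10^-5
Here C₀/Ka ≈ 4.56, so the small-[H+] approximation fails. Use the quadratic:
[H+] = [−1.6e-05 + √(1.6e-05² + 4.67e-09)]/2 = 2.71 × 10^-5 M
pH = −log(2.71 × 10^-5) = 4.57

pH = 4.57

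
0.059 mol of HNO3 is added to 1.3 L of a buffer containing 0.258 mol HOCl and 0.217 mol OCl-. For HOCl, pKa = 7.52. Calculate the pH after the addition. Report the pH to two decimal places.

pH = 7.22

After neutralization: n(HOCl) = 0.317 mol, n(OCl-) = 0.158 mol.
pH = pKa + log(n_OCl-/n_HOCl) = 7.52 + log(0.158/0.317) = 7.52 + (-0.302)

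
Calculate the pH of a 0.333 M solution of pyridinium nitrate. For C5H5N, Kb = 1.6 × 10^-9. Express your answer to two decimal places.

pH = 2.84

C5H5NH+ is the conjugate acid of the weak base C5H5N.
Ka = Kw/Kb = 1.0×10^-14 / 1.6 × 10^-9 = 6.25 × 10^-6
Ka = [H+]²/(0.333 − [H+]) = 6.25 × 10^-6
Since Ka ≪ C₀, [H+] ≈ √(Ka·C₀) = 1.44 × 10^-3 M.
pH = −log(1.44 × 10^-3) = 2.84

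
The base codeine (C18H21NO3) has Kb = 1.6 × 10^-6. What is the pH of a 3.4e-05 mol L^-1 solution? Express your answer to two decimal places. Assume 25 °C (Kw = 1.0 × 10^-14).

pH = 8.82

C18H21NO3 + H2O ⇌ C18H22NO3+ + OH-
From the ICE table, Kb = [OH-]²/(3.4e-05 − [OH-]) = 1.6 × 10^-6.
The 5% rule fails; solving [OH-]² + Kb·[OH-] − Kb·C₀ = 0 exactly:
[OH-] = [−1.6e-06 + √(1.6e-06² + 2.18e-10)]/2 = 6.62 × 10^-6 M
pOH = −log(6.62 × 10^-6) = 5.18; pH = 14.00 − 5.18 = 8.82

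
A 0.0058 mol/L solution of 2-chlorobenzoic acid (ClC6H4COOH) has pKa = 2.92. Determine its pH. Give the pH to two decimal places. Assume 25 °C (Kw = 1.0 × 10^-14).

pH = 2.68

ClC6H4COOH ⇌ ClC6H4COO- + H+
Ka = 10^(−2.92) = 1.20 × 10^-3
Let x = [H+] at equilibrium. Ka = x²/(0.0058 − x).
Here C₀/Ka ≈ 4.83, so the small-x approximation fails. Use the quadratic:
x = [−0.0012 + √(0.0012² + 2.78e-05)]/2 = 2.11 × 10^-3 M
pH = −log[H+] = −log(2.11 × 10^-3) = 2.68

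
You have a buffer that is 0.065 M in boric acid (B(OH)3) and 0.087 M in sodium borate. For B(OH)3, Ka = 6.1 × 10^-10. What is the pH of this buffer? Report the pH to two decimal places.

pH = 9.34

pKa = −log(6.1 × 10^-10) = 9.215
pH = pKa + log([A⁻]/[HA]) = 9.215 + log(0.087/0.065)
pH = 9.215 + (+0.127) = 9.34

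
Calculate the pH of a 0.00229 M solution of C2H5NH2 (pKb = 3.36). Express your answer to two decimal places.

pH = 10.91

C2H5NH2 + H2O ⇌ C2H5NH3+ + OH-
Kb = 10^(−3.36) = 4.37 × 10^-4
Kb = [OH-]²/(0.00229 − [OH-]) = 4.37 × 10^-4
The 5% rule fails; solving [OH-]² + Kb·[OH-] − Kb·C₀ = 0 exactly:
[OH-] = [−0.000437 + √(0.000437² + 4e-06)]/2 = 8.05 × 10^-4 M
pOH = −log(8.05 × 10^-4) = 3.09; pH = 14.00 − 3.09 = 10.91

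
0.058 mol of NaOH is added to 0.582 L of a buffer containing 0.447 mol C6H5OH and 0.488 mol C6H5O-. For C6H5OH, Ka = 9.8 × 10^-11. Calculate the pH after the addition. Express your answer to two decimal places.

After neutralization: n(C6H5OH) = 0.389 mol, n(C6H5O-) = 0.546 mol.
pKa = −log(9.8 × 10^-11) = 10.009
pH = pKa + log(n_C6H5O-/n_C6H5OH) = 10.009 + log(0.546/0.389) = 10.009 + (+0.147)

pH = 10.16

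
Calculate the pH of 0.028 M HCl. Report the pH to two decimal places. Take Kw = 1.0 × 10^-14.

HCl is a strong acid and dissociates completely, so [H+] = 0.028 M.
pH = -log(0.028) = 1.55

pH = 1.55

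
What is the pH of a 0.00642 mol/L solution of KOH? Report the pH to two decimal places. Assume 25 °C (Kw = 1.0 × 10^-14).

KOH is a strong base; [OH-] = 0.00642 M.
pOH = -log(0.00642) = 2.19
pH = 14.00 - 2.19 = 11.81

pH = 11.81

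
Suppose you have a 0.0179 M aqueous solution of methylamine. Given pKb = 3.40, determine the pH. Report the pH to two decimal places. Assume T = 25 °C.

CH3NH2 + H2O ⇌ CH3NH3+ + OH-
Kb = 10^(−3.40) = 3.98 × 10^-4
Let x = [OH-] at equilibrium. Kb = x²/(0.0179 − x).
Here C₀/Kb ≈ 45, so the small-x approximation fails. Use the quadratic:
x = [−0.000398 + √(0.000398² + 2.85e-05)]/2 = 2.48 × 10^-3 M
pOH = 2.61, so pH = 14.00 − pOH = 11.39

pH = 11.39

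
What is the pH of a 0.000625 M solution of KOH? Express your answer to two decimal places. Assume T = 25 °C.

KOH is a strong base; [OH-] = 0.000625 M.
pOH = -log(0.000625) = 3.20
pH = 14.00 - 3.20 = 10.80

pH = 10.80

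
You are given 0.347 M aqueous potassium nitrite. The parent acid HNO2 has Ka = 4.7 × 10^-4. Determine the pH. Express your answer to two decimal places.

NO2- is the conjugate base of the weak acid HNO2.
Kb = Kw/Ka = 1.0×10^-14 / 4.7 × 10^-4 = 2.13 × 10^-11
Kb = x²/(0.347 − x) = 2.13 × 10^-11
Since Kb ≪ C₀, x ≈ √(Kb·C₀) = 2.72 × 10^-6 M.
(x/C₀ = 0.00078% < 5%, so the approximation holds.)
pOH = 5.57, so pH = 14.00 − pOH = 8.43

pH = 8.43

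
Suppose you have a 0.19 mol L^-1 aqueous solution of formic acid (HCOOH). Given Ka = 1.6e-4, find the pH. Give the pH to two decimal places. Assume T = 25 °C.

pH = 2.26

HCOOH ⇌ HCOO- + H+
Ka = x²/(0.19 − x) = 1.6 × 10^-4
Since Ka ≪ C₀, x ≈ √(Ka·C₀) = 5.51 × 10^-3 M.
pH = −log[H+] = −log(5.51 × 10^-3) = 2.26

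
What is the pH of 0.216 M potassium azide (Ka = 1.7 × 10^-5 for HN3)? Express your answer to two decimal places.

N3- is the conjugate base of the weak acid HN3.
Kb = Kw/Ka = 1.0×10^-14 / 1.7 × 10^-5 = 5.88 × 10^-10
From the ICE table, Kb = [OH-]²/(0.216 − [OH-]) = 5.88 × 10^-10.
Neglecting [OH-] in the denominator: [OH-] = √(5.88 × 10^-10 × 0.216) = 1.13 × 10^-5 M
pOH = 4.95, so pH = 14.00 − pOH = 9.05

pH = 9.05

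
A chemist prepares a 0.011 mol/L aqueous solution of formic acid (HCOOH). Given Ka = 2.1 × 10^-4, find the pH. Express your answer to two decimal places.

pH = 2.85

HCOOH ⇌ HCOO- + H+
From the ICE table, Ka = [H+]²/(0.011 − [H+]) = 2.1 × 10^-4.
The 5% rule fails; solving [H+]² + Ka·[H+] − Ka·C₀ = 0 exactly:
[H+] = (−Ka + √(Ka² + 4·Ka·C₀))/2 = 1.42 × 10^-3 M
pH = −log[H+] = −log(1.42 × 10^-3) = 2.85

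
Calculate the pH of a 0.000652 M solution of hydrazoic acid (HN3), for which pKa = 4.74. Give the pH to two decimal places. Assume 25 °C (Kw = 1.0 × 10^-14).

pH = 4.00

HN3 ⇌ N3- + H+
Ka = 10^(−4.74) = 1.82 × 10^-5
Let x = [H+] at equilibrium. Ka = x²/(0.000652 − x).
The 5% rule fails; solving x² + Ka·x − Ka·C₀ = 0 exactly:
x = [−1.82e-05 + √(1.82e-05² + 4.75e-08)]/2 = 1.00 × 10^-4 M
pH = −log(1.00 × 10^-4) = 4.00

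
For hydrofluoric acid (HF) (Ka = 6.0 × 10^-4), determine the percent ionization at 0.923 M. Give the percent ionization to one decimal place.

2.5%

HF ⇌ F- + H+; let x = [H+] at equilibrium.
x ≈ √(Ka·C₀) = √(6.0 × 10^-4 × 0.923) = 2.35 × 10^-2 M
% ionization = x/C₀ × 100% = 2.35 × 10^-2/0.923 × 100% = 2.5%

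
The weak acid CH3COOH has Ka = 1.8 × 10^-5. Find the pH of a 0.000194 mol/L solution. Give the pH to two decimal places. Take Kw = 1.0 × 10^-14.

CH3COOH ⇌ CH3COO- + H+
Ka = [H+]²/(0.000194 − [H+]) = 1.8 × 10^-5
[H+] is not negligible relative to C₀; solve [H+]² + 1.8e-05·[H+] − 3.49e-09 = 0.
[H+] = [−1.8e-05 + √(1.8e-05² + 1.4e-08)]/2 = 5.08 × 10^-5 M
pH = −log(5.08 × 10^-5) = 4.29

pH = 4.29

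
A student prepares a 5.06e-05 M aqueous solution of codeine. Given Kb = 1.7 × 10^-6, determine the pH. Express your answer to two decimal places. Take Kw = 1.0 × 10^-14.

pH = 8.93

C18H21NO3 + H2O ⇌ C18H22NO3+ + OH-
Kb = x²/(5.06e-05 − x) = 1.7 × 10^-6
The 5% rule fails; solving x² + Kb·x − Kb·C₀ = 0 exactly:
x = (−Kb + √(Kb² + 4·Kb·C₀))/2 = 8.46 × 10^-6 M
pOH = −log(8.46 × 10^-6) = 5.07; pH = 14.00 − 5.07 = 8.93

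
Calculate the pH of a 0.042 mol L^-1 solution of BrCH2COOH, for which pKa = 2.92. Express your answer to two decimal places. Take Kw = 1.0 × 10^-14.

BrCH2COOH ⇌ BrCH2COO- + H+
Ka = 10^(−2.92) = 1.20 × 10^-3
From the ICE table, Ka = [H+]²/(0.042 − [H+]) = 1.20 × 10^-3.
[H+] is not negligible relative to C₀; solve [H+]² + 0.0012·[H+] − 5.04e-05 = 0.
[H+] = [−0.0012 + √(0.0012² + 0.000202)]/2 = 6.52 × 10^-3 M
pH = −log(6.52 × 10^-3) = 2.19

pH = 2.19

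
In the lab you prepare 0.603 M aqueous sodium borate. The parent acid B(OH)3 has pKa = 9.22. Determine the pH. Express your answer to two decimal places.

pH = 11.50

B(OH)4- is the conjugate base of the weak acid B(OH)3.
Ka = 10^(−9.22) = 6.03 × 10^-10
Kb = Kw/Ka = 1.0×10^-14 / 6.03 × 10^-10 = 1.66 × 10^-5
From the ICE table, Kb = x²/(0.603 − x) = 1.66 × 10^-5.
Since Kb ≪ C₀, x ≈ √(Kb·C₀) = 3.16 × 10^-3 M.
(x/C₀ = 0.52% < 5%, so the approximation holds.)
pOH = −log(3.16 × 10^-3) = 2.50; pH = 14.00 − 2.50 = 11.50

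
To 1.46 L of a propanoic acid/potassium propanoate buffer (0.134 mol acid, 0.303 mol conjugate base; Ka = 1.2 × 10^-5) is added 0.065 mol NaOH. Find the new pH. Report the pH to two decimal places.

After neutralization: n(CH3CH2COOH) = 0.069 mol, n(CH3CH2COO-) = 0.368 mol.
pKa = −log(1.2 × 10^-5) = 4.921
Henderson–Hasselbalch with mole ratio 0.368/0.069: pH = 4.921 + (+0.727)

pH = 5.65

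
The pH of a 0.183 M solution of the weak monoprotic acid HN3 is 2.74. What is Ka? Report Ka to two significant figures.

[H+] = 10^(-2.74) = 1.82 × 10^-3 M
At equilibrium [HA] = 0.183 − 1.82 × 10^-3 = 1.81 × 10^-1 M
Ka = [H+][A-]/[HA] = (1.82 × 10^-3)² / 1.81 × 10^-1 = 1.8 × 10^-5

Ka = 1.8 × 10^-5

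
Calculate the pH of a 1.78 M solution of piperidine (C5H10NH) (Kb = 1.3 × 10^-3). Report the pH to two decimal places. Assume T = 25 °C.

pH = 12.68

C5H10NH + H2O ⇌ C5H10NH2+ + OH-
Let x = [OH-] at equilibrium. Kb = x²/(1.78 − x).
Assume x ≪ 1.78: x ≈ √(1.3 × 10^-3 × 1.78) = 4.81 × 10^-2 M
(x/C₀ = 2.7% < 5%, so the approximation holds.)
pOH = −log(4.81 × 10^-2) = 1.32; pH = 14.00 − 1.32 = 12.68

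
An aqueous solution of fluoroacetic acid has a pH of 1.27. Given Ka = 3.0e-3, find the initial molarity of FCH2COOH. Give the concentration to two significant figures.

[H+] = 10^(-1.27) = 5.37 × 10^-2 M = x
Ka = x²/(C₀ − x) ⇒ C₀ = x + x²/Ka
C₀ = 5.37 × 10^-2 + (5.37 × 10^-2)²/(3.0 × 10^-3) = 1.01 M

C₀ = 1.0 M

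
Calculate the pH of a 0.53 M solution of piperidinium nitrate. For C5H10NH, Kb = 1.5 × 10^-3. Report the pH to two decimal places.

pH = 5.73

C5H10NH2+ is the conjugate acid of the weak base C5H10NH.
Ka = Kw/Kb = 1.0×10^-14 / 1.5 × 10^-3 = 6.67 × 10^-12
From the ICE table, Ka = x²/(0.53 − x) = 6.67 × 10^-12.
Neglecting x in the denominator: x = √(6.67 × 10^-12 × 0.53) = 1.88 × 10^-6 M
pH = −log(1.88 × 10^-6) = 5.73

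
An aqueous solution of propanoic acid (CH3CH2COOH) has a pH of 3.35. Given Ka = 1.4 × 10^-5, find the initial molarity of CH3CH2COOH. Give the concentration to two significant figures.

C₀ = 1.5 × 10^-2 M

[H+] = 10^(-3.35) = 4.47 × 10^-4 M = x
Ka = x²/(C₀ − x) ⇒ C₀ = x + x²/Ka
C₀ = 4.47 × 10^-4 + (4.47 × 10^-4)²/(1.4 × 10^-5) = 1.47 × 10^-2 M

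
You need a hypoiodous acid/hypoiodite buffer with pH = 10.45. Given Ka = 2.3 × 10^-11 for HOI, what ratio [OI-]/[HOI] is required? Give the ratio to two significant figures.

ratio = 0.65

pKa = -log(2.3 × 10^-11) = 10.638
pH = pKa + log(r) ⇒ log(r) = 10.45 − 10.638 = -0.188
r = [OI-]/[HOI] = 10^(-0.188) = 0.649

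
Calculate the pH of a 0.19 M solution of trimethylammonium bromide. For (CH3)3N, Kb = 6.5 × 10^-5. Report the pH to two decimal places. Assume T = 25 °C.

pH = 5.27

(CH3)3NH+ is the conjugate acid of the weak base (CH3)3N.
Ka = Kw/Kb = 1.0×10^-14 / 6.5 × 10^-5 = 1.54 × 10^-10
Let x = [H+] at equilibrium. Ka = x²/(0.19 − x).
Assume x ≪ 0.19: x ≈ √(1.54 × 10^-10 × 0.19) = 5.41 × 10^-6 M
pH = −log(5.41 × 10^-6) = 5.27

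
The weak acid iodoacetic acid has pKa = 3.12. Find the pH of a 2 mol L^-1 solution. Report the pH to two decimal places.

ICH2COOH ⇌ ICH2COO- + H+
Ka = 10^(−3.12) = 7.59 × 10^-4
From the ICE table, Ka = [H+]²/(2 − [H+]) = 7.59 × 10^-4.
Since Ka ≪ C₀, [H+] ≈ √(Ka·C₀) = 3.90 × 10^-2 M.
([H+]/C₀ = 1.9% < 5%, so the approximation holds.)
pH = −log(3.90 × 10^-2) = 1.41

pH = 1.41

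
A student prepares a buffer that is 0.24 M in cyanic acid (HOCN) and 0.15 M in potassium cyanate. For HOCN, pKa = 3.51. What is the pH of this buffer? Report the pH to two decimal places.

pH = 3.31

Using pH = pKa + log([base]/[acid]) with [base]/[acid] = 0.15/0.24:
pH = 3.51 + (-0.204) = 3.31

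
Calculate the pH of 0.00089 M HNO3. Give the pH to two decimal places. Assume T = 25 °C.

pH = 3.05

HNO3 is a strong acid and dissociates completely, so [H+] = 0.00089 M.
pH = -log(0.00089) = 3.05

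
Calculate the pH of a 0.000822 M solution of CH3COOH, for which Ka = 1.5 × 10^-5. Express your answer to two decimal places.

pH = 3.98

CH3COOH ⇌ CH3COO- + H+
From the ICE table, Ka = x²/(0.000822 − x) = 1.5 × 10^-5.
x is not negligible relative to C₀; solve x² + 1.5e-05·x − 1.23e-08 = 0.
x = [−1.5e-05 + √(1.5e-05² + 4.93e-08)]/2 = 1.04 × 10^-4 M
pH = −log(1.04 × 10^-4) = 3.98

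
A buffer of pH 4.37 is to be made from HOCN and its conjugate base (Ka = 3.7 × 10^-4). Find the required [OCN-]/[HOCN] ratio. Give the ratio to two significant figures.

pKa = -log(3.7 × 10^-4) = 3.432
pH = pKa + log(r) ⇒ log(r) = 4.37 − 3.432 = +0.938
r = [OCN-]/[HOCN] = 10^(+0.938) = 8.67

ratio = 8.7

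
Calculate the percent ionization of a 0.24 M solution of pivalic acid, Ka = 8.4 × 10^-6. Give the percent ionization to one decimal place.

0.6%

(CH3)3CCOOH ⇌ (CH3)3CCOO- + H+; let x = [H+] at equilibrium.
x ≈ √(Ka·C₀) = √(8.4 × 10^-6 × 0.24) = 1.42 × 10^-3 M
Fraction ionized = 1.42 × 10^-3 / 0.24 = 0.0059 → 0.6%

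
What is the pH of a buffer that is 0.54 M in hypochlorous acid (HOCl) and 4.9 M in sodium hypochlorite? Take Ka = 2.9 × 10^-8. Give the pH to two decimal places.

pH = 8.50

pKa = −log(2.9 × 10^-8) = 7.538
Using pH = pKa + log([base]/[acid]) with [base]/[acid] = 4.9/0.54:
pH = 7.538 + (+0.958) = 8.50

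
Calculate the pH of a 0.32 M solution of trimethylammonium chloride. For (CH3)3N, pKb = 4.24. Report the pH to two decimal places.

(CH3)3NH+ is the conjugate acid of the weak base (CH3)3N.
Kb = 10^(−4.24) = 5.75 × 10^-5
Ka = Kw/Kb = 1.0×10^-14 / 5.75 × 10^-5 = 1.74 × 10^-10
Ka = [H+]²/(0.32 − [H+]) = 1.74 × 10^-10
Since Ka ≪ C₀, [H+] ≈ √(Ka·C₀) = 7.46 × 10^-6 M.
([H+]/C₀ = 0.0023% < 5%, so the approximation holds.)
pH = −log(7.46 × 10^-6) = 5.13

pH = 5.13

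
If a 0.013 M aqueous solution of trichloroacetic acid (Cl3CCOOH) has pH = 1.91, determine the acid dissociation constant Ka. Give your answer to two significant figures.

Ka = 2.2 × 10^-1

[H+] = 10^(-1.91) = 1.23 × 10^-2 M
At equilibrium [HA] = 0.013 − 1.23 × 10^-2 = 7.00 × 10^-4 M
Ka = [H+][A-]/[HA] = (1.23 × 10^-2)² / 7.00 × 10^-4 = 2.2 × 10^-1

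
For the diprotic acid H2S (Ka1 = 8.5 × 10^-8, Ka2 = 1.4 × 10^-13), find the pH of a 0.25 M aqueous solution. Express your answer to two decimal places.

pH = 3.84

Since Ka1 ≫ Ka2, the first ionization dominates [H+].
Ka1 = x²/(0.25 − x) = 8.5 × 10^-8
x ≈ √(8.5 × 10^-8 × 0.25) = 1.46 × 10^-4 M
pH = −log(1.46 × 10^-4) = 3.84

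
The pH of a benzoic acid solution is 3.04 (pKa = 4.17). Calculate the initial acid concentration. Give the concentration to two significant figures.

[H+] = 10^(-3.04) = 9.12 × 10^-4 M = x
Ka = 10^(−4.17) = 6.76 × 10^-5
Ka = x²/(C₀ − x) ⇒ C₀ = x + x²/Ka
C₀ = 9.12 × 10^-4 + (9.12 × 10^-4)²/(6.76 × 10^-5) = 1.32 × 10^-2 M

C₀ = 1.3 × 10^-2 M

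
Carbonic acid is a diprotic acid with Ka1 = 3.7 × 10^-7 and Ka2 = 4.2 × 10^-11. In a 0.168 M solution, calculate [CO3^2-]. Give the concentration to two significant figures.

4.2 × 10^-11 M

First ionization gives [H+] ≈ [HCO3-] = 2.49 × 10^-4 M.
Second step: Ka2 = [H+][CO3^2-]/[HCO3-] ≈ [CO3^2-] (since [H+] ≈ [HCO3-]).
So [CO3^2-] ≈ Ka2.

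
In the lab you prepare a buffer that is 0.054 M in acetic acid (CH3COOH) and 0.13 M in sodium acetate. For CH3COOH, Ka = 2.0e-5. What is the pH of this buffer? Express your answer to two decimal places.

pH = 5.08

pKa = −log(2.0 × 10^-5) = 4.699
pH = pKa + log([A⁻]/[HA]) = 4.699 + log(0.13/0.054)
pH = 4.699 + (+0.382) = 5.08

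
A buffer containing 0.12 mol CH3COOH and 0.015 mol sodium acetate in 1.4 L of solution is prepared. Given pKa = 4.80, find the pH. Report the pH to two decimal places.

pH = pKa + log([A⁻]/[HA]) = 4.80 + log(0.015/0.12)
pH = 4.80 + (-0.903) = 3.90

pH = 3.90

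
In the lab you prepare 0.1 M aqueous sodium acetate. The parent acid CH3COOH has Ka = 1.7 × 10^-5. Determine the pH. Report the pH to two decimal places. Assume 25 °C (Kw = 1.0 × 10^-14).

CH3COO- is the conjugate base of the weak acid CH3COOH.
Kb = Kw/Ka = 1.0×10^-14 / 1.7 × 10^-5 = 5.88 × 10^-10
Kb = [OH-]²/(0.1 − [OH-]) = 5.88 × 10^-10
Neglecting [OH-] in the denominator: [OH-] = √(5.88 × 10^-10 × 0.1) = 7.67 × 10^-6 M
pOH = 5.12, so pH = 14.00 − pOH = 8.88

pH = 8.88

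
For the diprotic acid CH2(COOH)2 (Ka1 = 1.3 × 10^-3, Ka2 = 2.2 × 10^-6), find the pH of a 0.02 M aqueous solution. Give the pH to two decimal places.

pH = 2.35

Ka1 ≫ Ka2, so treat the first dissociation as the only significant source of H+.
Ka1 = x²/(0.02 − x) = 1.3 × 10^-3
Solving the quadratic: x = (−Ka1 + √(Ka1² + 4·Ka1·C₀))/2 = 4.49 × 10^-3 M
pH = −log(4.49 × 10^-3) = 2.35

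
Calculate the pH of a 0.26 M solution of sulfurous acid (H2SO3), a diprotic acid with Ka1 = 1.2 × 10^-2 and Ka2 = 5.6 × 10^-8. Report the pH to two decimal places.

Ka1 ≫ Ka2, so treat the first dissociation as the only significant source of H+.
Ka1 = x²/(0.26 − x) = 1.2 × 10^-2
Solving the quadratic: x = (−Ka1 + √(Ka1² + 4·Ka1·C₀))/2 = 5.02 × 10^-2 M
pH = −log(5.02 × 10^-2) = 1.30

pH = 1.30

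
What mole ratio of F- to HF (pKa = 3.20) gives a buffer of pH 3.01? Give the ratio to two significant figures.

pH = pKa + log(r) ⇒ log(r) = 3.01 − 3.20 = -0.19
r = [F-]/[HF] = 10^(-0.19) = 0.646

ratio = 0.65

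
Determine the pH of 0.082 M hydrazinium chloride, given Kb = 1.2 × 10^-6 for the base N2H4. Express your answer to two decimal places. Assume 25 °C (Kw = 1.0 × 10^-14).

pH = 4.58

N2H5+ is the conjugate acid of the weak base N2H4.
Ka = Kw/Kb = 1.0×10^-14 / 1.2 × 10^-6 = 8.33 × 10^-9
Let x = [H+] at equilibrium. Ka = x²/(0.082 − x).
Neglecting x in the denominator: x = √(8.33 × 10^-9 × 0.082) = 2.61 × 10^-5 M
Check: 0.032% ionized — well under 5%, approximation valid.
pH = −log[H+] = −log(2.61 × 10^-5) = 4.58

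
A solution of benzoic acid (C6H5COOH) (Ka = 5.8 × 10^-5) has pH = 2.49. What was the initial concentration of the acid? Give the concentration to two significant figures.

C₀ = 1.8 × 10^-1 M

[H+] = 10^(-2.49) = 3.24 × 10^-3 M = x
Ka = x²/(C₀ − x) ⇒ C₀ = x + x²/Ka
C₀ = 3.24 × 10^-3 + (3.24 × 10^-3)²/(5.8 × 10^-5) = 1.84 × 10^-1 M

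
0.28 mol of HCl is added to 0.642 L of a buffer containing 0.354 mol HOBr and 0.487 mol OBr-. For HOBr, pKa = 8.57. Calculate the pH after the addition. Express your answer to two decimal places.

Added H+ converts OBr- to HOBr: HOBr → 0.634 mol, OBr- → 0.207 mol.
pH = pKa + log(n_OBr-/n_HOBr) = 8.57 + log(0.207/0.634) = 8.57 + (-0.486)

pH = 8.08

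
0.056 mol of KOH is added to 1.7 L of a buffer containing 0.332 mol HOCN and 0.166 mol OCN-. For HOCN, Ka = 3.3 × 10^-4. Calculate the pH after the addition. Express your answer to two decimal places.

pH = 3.39

OH- converts HOCN to OCN-: HOCN → 0.276 mol, OCN- → 0.222 mol.
pKa = −log(3.3 × 10^-4) = 3.481
pH = pKa + log(n_OCN-/n_HOCN) = 3.481 + log(0.222/0.276) = 3.481 + (-0.095)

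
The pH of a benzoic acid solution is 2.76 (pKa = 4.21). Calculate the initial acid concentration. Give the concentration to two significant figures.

C₀ = 5.1 × 10^-2 M

[H+] = 10^(-2.76) = 1.74 × 10^-3 M = x
Ka = 10^(−4.21) = 6.17 × 10^-5
Ka = x²/(C₀ − x) ⇒ C₀ = x + x²/Ka
C₀ = 1.74 × 10^-3 + (1.74 × 10^-3)²/(6.17 × 10^-5) = 5.08 × 10^-2 M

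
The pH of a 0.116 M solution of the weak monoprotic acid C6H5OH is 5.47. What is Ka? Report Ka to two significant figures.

[H+] = 10^(-5.47) = 3.39 × 10^-6 M
At equilibrium [HA] = 0.116 − 3.39 × 10^-6 = 1.16 × 10^-1 M
Ka = [H+][A-]/[HA] = (3.39 × 10^-6)² / 1.16 × 10^-1 = 9.9 × 10^-11

Ka = 9.9 × 10^-11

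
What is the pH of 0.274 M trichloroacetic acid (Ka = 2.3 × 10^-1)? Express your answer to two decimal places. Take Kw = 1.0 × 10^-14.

Cl3CCOOH ⇌ Cl3CCOO- + H+
From the ICE table, Ka = x²/(0.274 − x) = 2.3 × 10^-1.
Here C₀/Ka ≈ 1.19, so the small-x approximation fails. Use the quadratic:
x = [−0.23 + √(0.23² + 0.252)]/2 = 1.61 × 10^-1 M
pH = −log(1.61 × 10^-1) = 0.79

pH = 0.79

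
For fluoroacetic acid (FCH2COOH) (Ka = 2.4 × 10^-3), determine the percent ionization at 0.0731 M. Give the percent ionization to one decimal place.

FCH2COOH ⇌ FCH2COO- + H+; let x = [H+] at equilibrium.
Solve x² + 0.0024x − 0.000175 = 0 → x = 1.21 × 10^-2 M
Fraction ionized = 1.21 × 10^-2 / 0.0731 = 0.1655 → 16.6%

16.6%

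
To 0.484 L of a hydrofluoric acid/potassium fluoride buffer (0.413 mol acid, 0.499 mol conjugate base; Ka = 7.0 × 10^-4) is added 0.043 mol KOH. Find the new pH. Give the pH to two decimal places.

pH = 3.32

OH- converts HF to F-: HF → 0.37 mol, F- → 0.542 mol.
pKa = −log(7.0 × 10^-4) = 3.155
Henderson–Hasselbalch with mole ratio 0.542/0.37: pH = 3.155 + (+0.166)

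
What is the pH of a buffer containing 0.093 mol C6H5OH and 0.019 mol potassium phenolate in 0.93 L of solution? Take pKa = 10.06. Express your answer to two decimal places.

pH = pKa + log([A⁻]/[HA]) = 10.06 + log(0.019/0.093)
pH = 10.06 + (-0.690) = 9.37

pH = 9.37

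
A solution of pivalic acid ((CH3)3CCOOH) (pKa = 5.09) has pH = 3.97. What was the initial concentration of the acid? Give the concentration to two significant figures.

C₀ = 1.5 × 10^-3 M

[H+] = 10^(-3.97) = 1.07 × 10^-4 M = x
Ka = 10^(−5.09) = 8.13 × 10^-6
Ka = x²/(C₀ − x) ⇒ C₀ = x + x²/Ka
C₀ = 1.07 × 10^-4 + (1.07 × 10^-4)²/(8.13 × 10^-6) = 1.52 × 10^-3 M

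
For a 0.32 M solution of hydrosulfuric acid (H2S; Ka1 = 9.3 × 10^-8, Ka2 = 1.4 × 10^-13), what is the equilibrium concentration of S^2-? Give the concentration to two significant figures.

First ionization gives [H+] ≈ [HS-] = 1.73 × 10^-4 M.
Second step: Ka2 = [H+][S^2-]/[HS-] ≈ [S^2-] (since [H+] ≈ [HS-]).
So [S^2-] ≈ Ka2.

1.4 × 10^-13 M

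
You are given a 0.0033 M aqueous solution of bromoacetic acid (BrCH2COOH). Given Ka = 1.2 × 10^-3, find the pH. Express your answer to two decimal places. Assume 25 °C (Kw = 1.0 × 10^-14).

BrCH2COOH ⇌ BrCH2COO- + H+
From the ICE table, Ka = [H+]²/(0.0033 − [H+]) = 1.2 × 10^-3.
Here C₀/Ka ≈ 2.75, so the small-[H+] approximation fails. Use the quadratic:
[H+] = (−Ka + √(Ka² + 4·Ka·C₀))/2 = 1.48 × 10^-3 M
pH = −log[H+] = −log(1.48 × 10^-3) = 2.83

pH = 2.83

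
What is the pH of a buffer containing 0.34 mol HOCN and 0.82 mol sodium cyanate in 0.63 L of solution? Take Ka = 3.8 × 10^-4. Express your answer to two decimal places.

pH = 3.80

pKa = −log(3.8 × 10^-4) = 3.420
Using pH = pKa + log([base]/[acid]) with [base]/[acid] = 0.82/0.34:
pH = 3.420 + (+0.382) = 3.80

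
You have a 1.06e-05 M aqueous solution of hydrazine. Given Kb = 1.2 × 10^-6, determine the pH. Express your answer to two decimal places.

pH = 8.48

N2H4 + H2O ⇌ N2H5+ + OH-
From the ICE table, Kb = [OH-]²/(1.06e-05 − [OH-]) = 1.2 × 10^-6.
[OH-] is not negligible relative to C₀; solve [OH-]² + 1.2e-06·[OH-] − 1.27e-11 = 0.
[OH-] = (−Kb + √(Kb² + 4·Kb·C₀))/2 = 3.02 × 10^-6 M
pOH = 5.52, so pH = 14.00 − pOH = 8.48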